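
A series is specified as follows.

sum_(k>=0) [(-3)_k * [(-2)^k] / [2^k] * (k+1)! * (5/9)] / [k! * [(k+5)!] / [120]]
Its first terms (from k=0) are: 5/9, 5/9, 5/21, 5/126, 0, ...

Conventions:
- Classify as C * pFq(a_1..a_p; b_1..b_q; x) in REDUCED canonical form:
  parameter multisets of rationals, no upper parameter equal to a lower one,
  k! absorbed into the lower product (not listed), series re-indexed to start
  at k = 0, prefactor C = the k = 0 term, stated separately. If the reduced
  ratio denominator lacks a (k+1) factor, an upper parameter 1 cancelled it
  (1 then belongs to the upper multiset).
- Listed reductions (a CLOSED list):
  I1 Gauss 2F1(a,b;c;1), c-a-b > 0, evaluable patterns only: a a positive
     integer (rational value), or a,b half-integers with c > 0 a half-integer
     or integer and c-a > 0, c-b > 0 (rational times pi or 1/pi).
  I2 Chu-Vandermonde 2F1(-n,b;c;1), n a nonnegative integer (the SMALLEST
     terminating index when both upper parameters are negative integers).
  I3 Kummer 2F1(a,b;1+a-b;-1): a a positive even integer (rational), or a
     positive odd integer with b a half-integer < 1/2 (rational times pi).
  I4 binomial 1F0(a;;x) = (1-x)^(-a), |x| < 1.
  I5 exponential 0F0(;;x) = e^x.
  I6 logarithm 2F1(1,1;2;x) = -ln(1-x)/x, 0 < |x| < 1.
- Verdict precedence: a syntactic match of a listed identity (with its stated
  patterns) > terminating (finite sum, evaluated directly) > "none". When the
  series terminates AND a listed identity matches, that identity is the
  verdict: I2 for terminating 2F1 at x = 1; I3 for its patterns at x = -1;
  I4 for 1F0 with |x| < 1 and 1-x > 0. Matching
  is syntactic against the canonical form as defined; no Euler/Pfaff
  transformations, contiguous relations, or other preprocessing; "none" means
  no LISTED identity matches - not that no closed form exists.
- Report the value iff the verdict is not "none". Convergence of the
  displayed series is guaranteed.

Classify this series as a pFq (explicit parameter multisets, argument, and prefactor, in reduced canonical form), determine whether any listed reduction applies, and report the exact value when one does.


This is 5/9 * 2F1(-3, 2; 6; -1) in reduced canonical form. Verdict at x = -1: the Kummer evaluation I3 matches (x = -1; c = 6 equals 1+a-b for upper {-3, 2}: listed pattern). Hence: 25/18.

Key observation: x = (-1) and the denominator's factorial ratio (C = 5/9) is a lower Pochhammer.
Consecutive-term ratio: r(k) = (-1) * (k-3) (k+2) / [(k+6) (k+1)] - rational in k, leading ratio (-1); with t_0 = 5/9, classification follows.


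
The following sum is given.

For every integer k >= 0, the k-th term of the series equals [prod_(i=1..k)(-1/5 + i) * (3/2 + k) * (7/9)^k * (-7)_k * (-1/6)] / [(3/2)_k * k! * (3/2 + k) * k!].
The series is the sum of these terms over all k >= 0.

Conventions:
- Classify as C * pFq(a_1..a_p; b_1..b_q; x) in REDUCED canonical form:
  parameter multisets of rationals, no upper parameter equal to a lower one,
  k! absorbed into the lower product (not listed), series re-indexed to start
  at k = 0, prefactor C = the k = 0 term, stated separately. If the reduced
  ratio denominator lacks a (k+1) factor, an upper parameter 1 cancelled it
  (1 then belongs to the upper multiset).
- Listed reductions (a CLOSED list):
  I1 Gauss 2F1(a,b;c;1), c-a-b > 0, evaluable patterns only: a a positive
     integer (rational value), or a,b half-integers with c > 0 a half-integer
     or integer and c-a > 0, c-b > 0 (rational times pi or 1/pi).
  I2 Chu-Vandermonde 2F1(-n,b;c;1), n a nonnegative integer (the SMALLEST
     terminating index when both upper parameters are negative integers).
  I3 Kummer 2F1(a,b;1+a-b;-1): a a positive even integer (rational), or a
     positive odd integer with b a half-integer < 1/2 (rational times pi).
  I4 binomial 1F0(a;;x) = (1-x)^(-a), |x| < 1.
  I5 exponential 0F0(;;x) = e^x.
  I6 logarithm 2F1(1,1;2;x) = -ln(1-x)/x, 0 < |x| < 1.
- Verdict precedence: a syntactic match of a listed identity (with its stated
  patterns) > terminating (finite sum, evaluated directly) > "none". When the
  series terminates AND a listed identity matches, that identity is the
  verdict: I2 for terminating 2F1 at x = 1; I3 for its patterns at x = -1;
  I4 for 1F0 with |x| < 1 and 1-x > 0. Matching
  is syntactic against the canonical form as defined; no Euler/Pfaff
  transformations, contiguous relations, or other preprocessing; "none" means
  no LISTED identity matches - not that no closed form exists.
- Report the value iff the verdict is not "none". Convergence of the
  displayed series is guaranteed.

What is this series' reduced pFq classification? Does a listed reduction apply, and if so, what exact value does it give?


Reduced: x = 7/9, 2F2, upper = {-7, 4/5}, lower = {1, 3/2}, C = -1/6. Verdict: terminating. With -7 upstairs the series is a 8-term polynomial sum; evaluated term by term. Hence: 2953469831828897/98368483535156250.

The tell: t_0 = -1/6 here, and the denominator's factorial ratio (C = -1/6, x = 7/9) is a lower Pochhammer.
Term ratio: r(k) = (7/9) * (k-7) (k+4/5) / [(k+1) (k+3/2) (k+1)] - rational in k. x = (7/9); t_0 = -1/6; negate the roots.


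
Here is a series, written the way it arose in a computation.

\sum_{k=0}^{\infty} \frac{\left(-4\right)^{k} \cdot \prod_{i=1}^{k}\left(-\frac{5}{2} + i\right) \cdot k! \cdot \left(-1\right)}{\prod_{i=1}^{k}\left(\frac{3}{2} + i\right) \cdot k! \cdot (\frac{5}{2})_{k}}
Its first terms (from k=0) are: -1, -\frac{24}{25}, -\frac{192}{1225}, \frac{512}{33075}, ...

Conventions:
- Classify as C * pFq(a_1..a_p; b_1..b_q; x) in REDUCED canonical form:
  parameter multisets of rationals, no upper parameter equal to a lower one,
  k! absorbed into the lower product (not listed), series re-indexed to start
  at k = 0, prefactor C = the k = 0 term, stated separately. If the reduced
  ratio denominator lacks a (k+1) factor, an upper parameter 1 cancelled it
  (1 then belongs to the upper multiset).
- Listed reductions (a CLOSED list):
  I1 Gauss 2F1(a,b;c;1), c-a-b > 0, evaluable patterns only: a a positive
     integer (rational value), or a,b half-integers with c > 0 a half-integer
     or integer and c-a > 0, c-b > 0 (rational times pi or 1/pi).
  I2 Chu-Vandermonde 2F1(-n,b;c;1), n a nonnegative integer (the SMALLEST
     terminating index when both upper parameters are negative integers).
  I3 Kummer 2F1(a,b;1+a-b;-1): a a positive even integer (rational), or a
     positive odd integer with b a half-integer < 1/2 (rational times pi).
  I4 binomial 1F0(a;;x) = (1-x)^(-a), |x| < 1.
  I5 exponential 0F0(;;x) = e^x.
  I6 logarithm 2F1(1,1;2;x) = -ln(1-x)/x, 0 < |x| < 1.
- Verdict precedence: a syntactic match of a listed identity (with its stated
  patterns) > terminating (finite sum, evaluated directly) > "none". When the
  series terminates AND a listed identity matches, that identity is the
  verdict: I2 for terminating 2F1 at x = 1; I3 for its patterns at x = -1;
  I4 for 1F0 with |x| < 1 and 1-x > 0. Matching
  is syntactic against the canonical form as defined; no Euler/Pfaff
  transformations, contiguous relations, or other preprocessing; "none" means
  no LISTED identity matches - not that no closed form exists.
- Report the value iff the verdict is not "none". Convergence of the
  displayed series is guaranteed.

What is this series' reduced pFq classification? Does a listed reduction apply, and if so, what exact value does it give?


The series (x = -4) is 2F2: upper {-\frac{3}{2}, 1}, lower {\frac{5}{2}, \frac{5}{2}}, prefactor -1. Verdict: none here - no I1-I6 shape fits x = -4 with lower {\frac{5}{2}, \frac{5}{2}}.

First insight: x = -4 and the lower running product (prefactor -1) is a rising factorial.
Term ratio: r(k) = -4 * (k-\frac{3}{2}) (k+1) / [(k+\frac{5}{2}) (k+\frac{5}{2}) (k+1)] ; factor over Q: parameters, x = -4, and C = -1.


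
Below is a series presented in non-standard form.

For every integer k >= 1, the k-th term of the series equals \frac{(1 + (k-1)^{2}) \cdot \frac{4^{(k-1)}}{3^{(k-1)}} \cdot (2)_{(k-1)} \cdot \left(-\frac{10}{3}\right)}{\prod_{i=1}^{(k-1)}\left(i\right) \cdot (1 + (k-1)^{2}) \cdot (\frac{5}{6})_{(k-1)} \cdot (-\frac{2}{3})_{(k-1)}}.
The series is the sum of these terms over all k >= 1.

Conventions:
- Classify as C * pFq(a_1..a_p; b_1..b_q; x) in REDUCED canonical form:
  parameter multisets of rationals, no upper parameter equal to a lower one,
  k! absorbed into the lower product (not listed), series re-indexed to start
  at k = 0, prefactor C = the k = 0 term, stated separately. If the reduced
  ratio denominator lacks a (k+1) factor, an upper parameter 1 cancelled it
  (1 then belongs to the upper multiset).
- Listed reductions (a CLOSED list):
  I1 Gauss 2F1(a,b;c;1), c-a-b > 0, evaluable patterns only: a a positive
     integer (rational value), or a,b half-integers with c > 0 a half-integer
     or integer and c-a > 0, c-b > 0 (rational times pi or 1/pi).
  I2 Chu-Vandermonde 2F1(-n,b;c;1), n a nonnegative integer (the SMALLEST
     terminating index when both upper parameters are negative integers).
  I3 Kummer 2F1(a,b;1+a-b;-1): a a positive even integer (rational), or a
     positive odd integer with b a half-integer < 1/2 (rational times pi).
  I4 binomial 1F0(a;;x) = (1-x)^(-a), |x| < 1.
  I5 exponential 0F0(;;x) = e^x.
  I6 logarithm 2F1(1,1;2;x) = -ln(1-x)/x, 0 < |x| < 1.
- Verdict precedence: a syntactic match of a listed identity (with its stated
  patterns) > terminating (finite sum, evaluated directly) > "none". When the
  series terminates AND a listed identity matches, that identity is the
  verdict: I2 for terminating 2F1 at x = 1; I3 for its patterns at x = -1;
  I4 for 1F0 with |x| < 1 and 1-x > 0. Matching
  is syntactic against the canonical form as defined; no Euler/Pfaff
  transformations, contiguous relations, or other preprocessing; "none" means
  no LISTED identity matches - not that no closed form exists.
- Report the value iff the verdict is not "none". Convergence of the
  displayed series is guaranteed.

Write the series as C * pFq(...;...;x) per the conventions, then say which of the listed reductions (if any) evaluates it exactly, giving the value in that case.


Key step: t_0 being -\frac{10}{3}, the two geometric factors (C = -10/3, x = 4/3) combine into one argument.
Consecutive-term ratio: r(k) = \frac{4}{3} * (k+2) / [(k-\frac{2}{3}) (k+\frac{5}{6}) (k+1)] - rational in k. x = \frac{4}{3}; t_0 = -\frac{10}{3}; negate the roots.

Canonical form: C = -\frac{10}{3} times 1F2 with upper {2}, lower {-\frac{2}{3}, \frac{5}{6}}, x = \frac{4}{3}. Verdict: none. No listed pattern accepts 1F2(2; -\frac{2}{3}, \frac{5}{6}; \frac{4}{3}).


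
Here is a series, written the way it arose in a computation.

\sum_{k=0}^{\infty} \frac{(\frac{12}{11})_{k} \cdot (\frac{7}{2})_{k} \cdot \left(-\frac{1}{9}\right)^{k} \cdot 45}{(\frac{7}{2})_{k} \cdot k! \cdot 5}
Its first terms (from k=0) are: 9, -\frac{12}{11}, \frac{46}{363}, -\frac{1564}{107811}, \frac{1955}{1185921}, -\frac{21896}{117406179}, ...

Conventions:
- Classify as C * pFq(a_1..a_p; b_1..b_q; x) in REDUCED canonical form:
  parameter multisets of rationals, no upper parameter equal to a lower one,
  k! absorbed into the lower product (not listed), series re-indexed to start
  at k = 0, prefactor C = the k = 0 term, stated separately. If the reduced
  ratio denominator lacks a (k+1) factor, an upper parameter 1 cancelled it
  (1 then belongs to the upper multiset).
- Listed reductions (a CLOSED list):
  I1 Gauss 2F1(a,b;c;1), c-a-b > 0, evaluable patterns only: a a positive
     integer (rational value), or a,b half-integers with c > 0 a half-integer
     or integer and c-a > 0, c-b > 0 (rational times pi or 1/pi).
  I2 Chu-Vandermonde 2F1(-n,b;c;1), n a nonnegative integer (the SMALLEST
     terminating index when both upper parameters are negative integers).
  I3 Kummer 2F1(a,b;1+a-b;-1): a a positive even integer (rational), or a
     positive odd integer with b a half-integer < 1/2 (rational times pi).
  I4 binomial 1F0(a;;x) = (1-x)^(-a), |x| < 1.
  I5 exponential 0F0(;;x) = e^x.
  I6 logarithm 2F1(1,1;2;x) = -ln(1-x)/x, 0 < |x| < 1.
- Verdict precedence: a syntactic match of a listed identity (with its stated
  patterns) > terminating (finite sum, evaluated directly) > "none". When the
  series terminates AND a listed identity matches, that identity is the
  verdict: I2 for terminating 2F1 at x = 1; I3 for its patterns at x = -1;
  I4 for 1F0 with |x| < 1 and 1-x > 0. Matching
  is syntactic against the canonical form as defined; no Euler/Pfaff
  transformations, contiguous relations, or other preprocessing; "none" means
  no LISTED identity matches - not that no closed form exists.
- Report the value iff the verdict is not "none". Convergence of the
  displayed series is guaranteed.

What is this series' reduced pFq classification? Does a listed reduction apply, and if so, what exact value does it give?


This is 9 * 1F0(\frac{12}{11}; -; -\frac{1}{9}) in reduced canonical form. Verdict: this is the binomial series (I4) (the 1F0 binomial series: exponent -12/11, x = -\frac{1}{9}). Exact value: 9 \cdot \left(\frac{10}{9}\right)^{-\frac{12}{11}}.

Structural cue: from the first term 9: the constant factors (C = 9, x = -1/9) combine into one prefactor.
Step ratio: r(k) = -\frac{1}{9} * (k+\frac{12}{11}) / [(k+1)] - rational; roots negated = parameters, x = -\frac{1}{9}, C = 9.


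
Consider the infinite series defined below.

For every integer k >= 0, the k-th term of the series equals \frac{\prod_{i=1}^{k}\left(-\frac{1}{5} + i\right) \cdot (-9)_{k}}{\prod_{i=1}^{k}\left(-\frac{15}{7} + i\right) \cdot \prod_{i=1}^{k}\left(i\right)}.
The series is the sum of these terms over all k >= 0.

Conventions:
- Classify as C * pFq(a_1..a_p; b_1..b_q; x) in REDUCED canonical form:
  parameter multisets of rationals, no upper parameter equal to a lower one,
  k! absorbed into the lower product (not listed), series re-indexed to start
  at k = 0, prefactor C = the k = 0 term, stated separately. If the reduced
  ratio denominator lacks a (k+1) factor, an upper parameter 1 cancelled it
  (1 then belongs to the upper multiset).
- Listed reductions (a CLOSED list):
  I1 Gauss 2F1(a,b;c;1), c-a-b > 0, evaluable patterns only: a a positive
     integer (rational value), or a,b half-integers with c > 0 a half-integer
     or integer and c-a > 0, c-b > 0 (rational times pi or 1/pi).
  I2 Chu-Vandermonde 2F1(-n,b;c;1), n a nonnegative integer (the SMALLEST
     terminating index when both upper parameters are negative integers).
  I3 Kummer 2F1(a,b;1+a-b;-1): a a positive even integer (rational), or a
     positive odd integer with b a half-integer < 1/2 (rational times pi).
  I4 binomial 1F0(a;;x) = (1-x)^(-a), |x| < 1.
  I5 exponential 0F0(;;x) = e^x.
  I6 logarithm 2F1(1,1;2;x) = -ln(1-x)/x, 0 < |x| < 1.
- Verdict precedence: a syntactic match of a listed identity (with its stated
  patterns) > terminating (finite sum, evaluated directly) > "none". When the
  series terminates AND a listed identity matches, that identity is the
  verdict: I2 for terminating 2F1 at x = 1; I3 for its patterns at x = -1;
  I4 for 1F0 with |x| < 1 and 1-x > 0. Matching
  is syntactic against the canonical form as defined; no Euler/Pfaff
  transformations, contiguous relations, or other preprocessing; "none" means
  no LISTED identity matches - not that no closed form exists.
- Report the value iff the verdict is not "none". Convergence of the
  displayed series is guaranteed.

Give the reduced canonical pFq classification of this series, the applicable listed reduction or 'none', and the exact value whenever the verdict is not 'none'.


Key step: with t_0 = 1, the product of the first k integers (C = 1, x = 1) is k!.
Consecutive-term ratio: r(k) = 1 * (k-9) (k+\frac{4}{5}) / [(k-\frac{8}{7}) (k+1)] - rational in k. x = 1; t_0 = 1; negate the roots.

The series (x = 1) is 2F1: upper {-9, \frac{4}{5}}, lower {-\frac{8}{7}}, prefactor 1. Verdict: Vandermonde's identity (I2) matches (terminating 2F1 at x = 1 with n = 9, b = 4/5, c = -\frac{8}{7}). Exact value: \frac{9668618333}{62460937500}.


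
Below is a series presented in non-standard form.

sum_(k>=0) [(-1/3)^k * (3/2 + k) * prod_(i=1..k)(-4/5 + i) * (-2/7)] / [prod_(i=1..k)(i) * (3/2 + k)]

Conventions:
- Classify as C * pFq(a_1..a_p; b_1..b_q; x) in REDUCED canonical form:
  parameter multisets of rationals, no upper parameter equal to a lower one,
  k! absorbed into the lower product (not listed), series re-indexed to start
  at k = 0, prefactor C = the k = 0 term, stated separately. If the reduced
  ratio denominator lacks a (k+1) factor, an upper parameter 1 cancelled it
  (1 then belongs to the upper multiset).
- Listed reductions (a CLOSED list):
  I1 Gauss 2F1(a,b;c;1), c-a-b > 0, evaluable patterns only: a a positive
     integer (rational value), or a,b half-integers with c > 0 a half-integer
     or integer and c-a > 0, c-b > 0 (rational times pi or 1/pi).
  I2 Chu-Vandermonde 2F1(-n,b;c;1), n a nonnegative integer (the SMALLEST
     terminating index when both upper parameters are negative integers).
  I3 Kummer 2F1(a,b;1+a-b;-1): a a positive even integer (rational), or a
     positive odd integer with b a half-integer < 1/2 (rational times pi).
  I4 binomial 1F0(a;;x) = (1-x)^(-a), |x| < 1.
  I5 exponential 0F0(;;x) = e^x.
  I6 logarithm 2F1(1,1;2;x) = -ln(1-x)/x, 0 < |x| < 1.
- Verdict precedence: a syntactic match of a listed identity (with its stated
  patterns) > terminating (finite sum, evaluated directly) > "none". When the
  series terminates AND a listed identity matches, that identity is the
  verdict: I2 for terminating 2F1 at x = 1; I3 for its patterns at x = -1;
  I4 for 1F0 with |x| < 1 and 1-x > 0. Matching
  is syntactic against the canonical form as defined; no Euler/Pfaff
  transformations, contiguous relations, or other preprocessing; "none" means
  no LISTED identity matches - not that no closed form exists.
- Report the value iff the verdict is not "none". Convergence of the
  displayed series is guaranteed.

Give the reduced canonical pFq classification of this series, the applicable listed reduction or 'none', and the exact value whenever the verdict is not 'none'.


This is -2/7 * 1F0(1/5; -; -1/3) in reduced canonical form. Verdict: binomial (I4) fires (the 1F0 binomial series: exponent -1/5, x = -1/3). Hence: (-2/7) * (4/3)^(-1/5).

Key step: x = (-1/3) and the factor k + 3/2 cancels (top and bottom), leaving C = -2/7.
Adjacent-term ratio: r(k) = (-1/3) * (k+1/5) / [(k+1)] - rational in k. x = (-1/3); t_0 = -2/7; negate the roots.


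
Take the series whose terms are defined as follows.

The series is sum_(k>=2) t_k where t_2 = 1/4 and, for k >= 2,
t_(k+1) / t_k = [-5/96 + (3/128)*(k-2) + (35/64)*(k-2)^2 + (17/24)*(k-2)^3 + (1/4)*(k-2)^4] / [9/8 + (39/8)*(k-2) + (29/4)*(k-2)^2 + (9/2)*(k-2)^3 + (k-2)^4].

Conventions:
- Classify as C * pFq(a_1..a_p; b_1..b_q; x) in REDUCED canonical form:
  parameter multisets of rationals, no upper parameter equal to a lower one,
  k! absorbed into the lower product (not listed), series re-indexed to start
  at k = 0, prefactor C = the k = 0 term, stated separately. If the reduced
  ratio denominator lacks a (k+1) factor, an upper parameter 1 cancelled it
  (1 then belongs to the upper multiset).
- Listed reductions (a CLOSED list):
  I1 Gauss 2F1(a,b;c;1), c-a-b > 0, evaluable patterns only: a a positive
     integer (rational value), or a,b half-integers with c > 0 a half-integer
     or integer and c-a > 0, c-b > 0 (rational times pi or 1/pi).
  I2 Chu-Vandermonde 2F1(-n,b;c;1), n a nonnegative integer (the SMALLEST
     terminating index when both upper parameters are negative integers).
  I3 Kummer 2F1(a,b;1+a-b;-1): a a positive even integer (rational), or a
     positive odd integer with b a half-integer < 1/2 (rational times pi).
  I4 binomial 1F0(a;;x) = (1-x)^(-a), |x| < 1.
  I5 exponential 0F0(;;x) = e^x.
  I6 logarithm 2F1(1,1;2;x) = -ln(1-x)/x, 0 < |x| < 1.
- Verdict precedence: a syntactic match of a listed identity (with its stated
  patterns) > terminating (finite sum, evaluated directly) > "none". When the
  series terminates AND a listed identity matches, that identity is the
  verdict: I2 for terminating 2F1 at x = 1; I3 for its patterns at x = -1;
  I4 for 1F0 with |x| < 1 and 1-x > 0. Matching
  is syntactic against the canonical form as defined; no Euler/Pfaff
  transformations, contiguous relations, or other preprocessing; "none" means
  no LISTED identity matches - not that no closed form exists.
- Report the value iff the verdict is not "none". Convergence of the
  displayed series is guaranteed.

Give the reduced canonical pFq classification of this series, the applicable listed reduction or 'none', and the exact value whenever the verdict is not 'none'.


Prefactor 1/4, argument 1/4: 3F2 with upper {-1/4, 5/4, 4/3} over lower {3/2, 3/2}. Verdict: none. A 3F2 with upper {-1/4, 5/4, 4/3} fits none of I1-I6 at x = 1/4; the sum runs forever.

The tell: x = (1/4) and factor the ratio over Q (prefactor 1/4): negated roots = parameters.
Adjacent-term ratio: r(k) = (1/4) * (k-1/4) (k+5/4) (k+4/3) / [(k+3/2) (k+3/2) (k+1)] ; factor over Q: parameters, x = (1/4), and C = 1/4.


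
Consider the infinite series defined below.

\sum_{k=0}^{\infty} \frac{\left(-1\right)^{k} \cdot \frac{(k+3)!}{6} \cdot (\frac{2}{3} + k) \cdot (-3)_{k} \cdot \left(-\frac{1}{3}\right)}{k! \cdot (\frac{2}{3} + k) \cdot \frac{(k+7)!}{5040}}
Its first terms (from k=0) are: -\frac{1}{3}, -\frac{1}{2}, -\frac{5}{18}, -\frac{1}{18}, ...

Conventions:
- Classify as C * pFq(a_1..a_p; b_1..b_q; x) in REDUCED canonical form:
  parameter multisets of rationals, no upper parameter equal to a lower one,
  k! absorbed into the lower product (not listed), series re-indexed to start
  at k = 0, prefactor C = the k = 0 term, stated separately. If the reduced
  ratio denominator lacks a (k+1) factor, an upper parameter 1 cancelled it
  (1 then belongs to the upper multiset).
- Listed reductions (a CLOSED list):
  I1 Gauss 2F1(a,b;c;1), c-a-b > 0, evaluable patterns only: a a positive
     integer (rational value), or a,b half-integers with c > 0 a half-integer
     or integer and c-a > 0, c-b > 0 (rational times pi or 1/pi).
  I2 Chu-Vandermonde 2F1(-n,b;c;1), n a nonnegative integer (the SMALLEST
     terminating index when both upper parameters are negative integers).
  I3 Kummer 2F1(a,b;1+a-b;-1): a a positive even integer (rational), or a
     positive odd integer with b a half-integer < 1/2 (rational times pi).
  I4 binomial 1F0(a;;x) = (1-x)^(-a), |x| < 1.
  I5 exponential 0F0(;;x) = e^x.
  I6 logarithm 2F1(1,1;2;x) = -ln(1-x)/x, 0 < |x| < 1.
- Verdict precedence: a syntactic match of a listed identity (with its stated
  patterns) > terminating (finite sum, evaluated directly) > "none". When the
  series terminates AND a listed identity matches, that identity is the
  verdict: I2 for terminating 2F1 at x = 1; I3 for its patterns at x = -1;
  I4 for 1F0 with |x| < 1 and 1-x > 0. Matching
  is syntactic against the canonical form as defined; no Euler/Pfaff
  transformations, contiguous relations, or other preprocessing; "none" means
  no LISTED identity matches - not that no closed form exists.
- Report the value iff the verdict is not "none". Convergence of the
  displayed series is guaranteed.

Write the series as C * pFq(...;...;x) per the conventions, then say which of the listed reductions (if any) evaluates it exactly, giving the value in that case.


This is -\frac{1}{3} * 2F1(-3, 4; 8; -1) in reduced canonical form. Verdict: the Kummer evaluation I3 matches (x = -1; c = 8 equals 1+a-b for upper {-3, 4}: listed pattern). Hence: -\frac{7}{6}.

The tell: with t_0 = -\frac{1}{3}, the denominator's factorial ratio (C = -1/3, x = -1) is a lower Pochhammer.
Term ratio: r(k) = -1 * (k-3) (k+4) / [(k+8) (k+1)] - poly over poly, x = -1 from leading terms; C = -\frac{1}{3} at k = 0.


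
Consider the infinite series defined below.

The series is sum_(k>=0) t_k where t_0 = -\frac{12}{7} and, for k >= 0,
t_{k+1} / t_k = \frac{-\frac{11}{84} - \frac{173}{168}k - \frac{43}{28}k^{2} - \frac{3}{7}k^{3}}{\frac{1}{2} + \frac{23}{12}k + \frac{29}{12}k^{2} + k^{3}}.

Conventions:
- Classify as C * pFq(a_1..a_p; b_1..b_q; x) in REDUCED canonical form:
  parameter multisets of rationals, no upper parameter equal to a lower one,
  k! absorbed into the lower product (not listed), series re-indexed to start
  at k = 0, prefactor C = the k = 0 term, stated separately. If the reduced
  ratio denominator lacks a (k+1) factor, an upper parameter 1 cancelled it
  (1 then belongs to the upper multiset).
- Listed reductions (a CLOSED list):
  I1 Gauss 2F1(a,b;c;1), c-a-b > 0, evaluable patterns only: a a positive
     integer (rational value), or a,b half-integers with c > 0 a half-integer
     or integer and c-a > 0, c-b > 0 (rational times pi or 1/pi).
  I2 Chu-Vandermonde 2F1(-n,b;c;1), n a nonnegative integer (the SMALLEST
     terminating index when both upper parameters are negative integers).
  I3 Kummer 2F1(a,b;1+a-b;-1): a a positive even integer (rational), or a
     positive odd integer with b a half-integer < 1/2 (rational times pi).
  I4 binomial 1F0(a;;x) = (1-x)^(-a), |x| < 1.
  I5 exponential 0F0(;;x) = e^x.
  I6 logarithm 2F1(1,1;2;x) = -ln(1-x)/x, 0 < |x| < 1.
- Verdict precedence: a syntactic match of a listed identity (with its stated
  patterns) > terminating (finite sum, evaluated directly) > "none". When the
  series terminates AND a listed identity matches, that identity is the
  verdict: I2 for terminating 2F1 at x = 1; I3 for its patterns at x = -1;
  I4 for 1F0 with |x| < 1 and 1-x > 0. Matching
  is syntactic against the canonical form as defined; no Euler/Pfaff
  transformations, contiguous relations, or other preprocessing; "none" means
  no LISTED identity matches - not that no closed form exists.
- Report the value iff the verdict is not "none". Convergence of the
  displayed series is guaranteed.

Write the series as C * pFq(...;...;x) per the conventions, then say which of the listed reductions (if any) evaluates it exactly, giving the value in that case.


The series (x = -\frac{3}{7}) is 2F1: upper {\frac{1}{6}, \frac{11}{4}}, lower {\frac{3}{4}}, prefactor -\frac{12}{7}. Verdict: none (x = -\frac{3}{7}): each listed identity misses the multisets {\frac{1}{6}, \frac{11}{4}} ; {\frac{3}{4}}.

Key observation: from the first term -\frac{12}{7}: cancel k + 2/3 from the displayed ratio first; then C = -12/7, x = -3/7.
Consecutive-term ratio: r(k) = -\frac{3}{7} * (k+\frac{1}{6}) (k+\frac{11}{4}) / [(k+\frac{3}{4}) (k+1)] ; factor over Q: parameters, x = -\frac{3}{7}, and C = -\frac{12}{7}.


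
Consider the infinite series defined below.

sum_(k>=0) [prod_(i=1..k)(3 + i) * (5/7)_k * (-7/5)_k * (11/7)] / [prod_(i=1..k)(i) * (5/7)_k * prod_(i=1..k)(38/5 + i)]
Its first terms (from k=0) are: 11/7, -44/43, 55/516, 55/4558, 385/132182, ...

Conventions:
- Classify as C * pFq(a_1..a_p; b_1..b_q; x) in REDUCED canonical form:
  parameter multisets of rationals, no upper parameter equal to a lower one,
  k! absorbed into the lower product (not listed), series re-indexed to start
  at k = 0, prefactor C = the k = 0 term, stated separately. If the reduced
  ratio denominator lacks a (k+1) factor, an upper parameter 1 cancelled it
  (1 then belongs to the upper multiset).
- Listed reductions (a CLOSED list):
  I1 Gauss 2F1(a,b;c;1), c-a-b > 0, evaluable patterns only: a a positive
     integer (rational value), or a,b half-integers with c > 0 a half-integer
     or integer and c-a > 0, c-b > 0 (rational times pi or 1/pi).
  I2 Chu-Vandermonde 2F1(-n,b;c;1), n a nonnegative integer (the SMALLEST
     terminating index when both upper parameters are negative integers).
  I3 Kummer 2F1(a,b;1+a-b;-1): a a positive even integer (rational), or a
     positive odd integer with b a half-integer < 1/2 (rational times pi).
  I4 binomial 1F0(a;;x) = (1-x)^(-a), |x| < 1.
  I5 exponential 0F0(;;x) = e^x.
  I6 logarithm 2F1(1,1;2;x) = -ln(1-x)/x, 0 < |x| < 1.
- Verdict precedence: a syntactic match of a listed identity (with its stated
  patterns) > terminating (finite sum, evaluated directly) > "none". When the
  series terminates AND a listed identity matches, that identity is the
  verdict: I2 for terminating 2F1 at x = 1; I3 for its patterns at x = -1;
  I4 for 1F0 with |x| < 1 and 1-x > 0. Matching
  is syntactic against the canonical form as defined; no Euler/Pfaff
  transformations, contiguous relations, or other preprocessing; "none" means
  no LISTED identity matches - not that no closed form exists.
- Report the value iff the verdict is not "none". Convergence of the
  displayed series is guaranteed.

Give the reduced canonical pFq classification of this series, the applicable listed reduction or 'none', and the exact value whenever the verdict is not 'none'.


The series (x = 1) is 2F1: upper {-7/5, 4}, lower {43/5}, prefactor 11/7. Verdict: the Gauss summation I1 fires (x = 1: the Gamma ratio telescopes since c-a-b = 6 > 0 and a = 4 in Z>0). Hence: 52877/78750.

The tell: with t_0 = 11/7, the parameter 5/7 appears in both the upper and lower lists and cancels.
Term ratio: r(k) = 1 * (k-7/5) (k+4) / [(k+43/5) (k+1)] ; factor over Q: parameters, x = 1, and C = 11/7.


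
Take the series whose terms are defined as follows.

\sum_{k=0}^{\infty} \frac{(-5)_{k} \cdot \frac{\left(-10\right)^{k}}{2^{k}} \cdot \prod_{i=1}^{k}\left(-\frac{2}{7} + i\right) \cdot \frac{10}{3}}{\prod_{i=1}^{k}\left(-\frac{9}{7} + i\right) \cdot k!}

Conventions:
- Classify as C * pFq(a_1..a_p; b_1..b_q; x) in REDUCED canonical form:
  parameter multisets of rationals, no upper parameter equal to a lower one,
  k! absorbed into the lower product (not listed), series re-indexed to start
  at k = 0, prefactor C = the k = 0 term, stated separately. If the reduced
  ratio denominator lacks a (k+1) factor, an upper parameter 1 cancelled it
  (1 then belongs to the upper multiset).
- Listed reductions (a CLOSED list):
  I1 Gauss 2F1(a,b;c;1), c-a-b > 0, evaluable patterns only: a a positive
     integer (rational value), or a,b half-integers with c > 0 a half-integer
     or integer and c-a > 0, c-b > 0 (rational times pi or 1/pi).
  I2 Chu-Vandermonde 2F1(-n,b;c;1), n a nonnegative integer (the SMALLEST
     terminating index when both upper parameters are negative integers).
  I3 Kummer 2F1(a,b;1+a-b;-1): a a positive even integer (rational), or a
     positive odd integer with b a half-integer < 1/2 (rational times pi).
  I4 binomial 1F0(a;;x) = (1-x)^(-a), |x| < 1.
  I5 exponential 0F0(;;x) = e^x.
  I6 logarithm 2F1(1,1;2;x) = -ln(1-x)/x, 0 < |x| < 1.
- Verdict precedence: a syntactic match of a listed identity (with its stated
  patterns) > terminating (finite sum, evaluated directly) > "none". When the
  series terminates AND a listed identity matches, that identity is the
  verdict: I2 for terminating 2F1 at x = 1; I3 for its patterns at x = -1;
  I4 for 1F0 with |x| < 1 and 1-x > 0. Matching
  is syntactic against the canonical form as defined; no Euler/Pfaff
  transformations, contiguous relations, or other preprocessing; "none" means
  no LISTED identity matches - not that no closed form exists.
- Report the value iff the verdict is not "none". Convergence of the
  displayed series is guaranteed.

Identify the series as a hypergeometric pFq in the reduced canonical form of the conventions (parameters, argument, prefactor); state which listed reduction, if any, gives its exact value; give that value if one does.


x = -5 here; the reduced form reads 2F1, upper {-5, \frac{5}{7}}, lower {-\frac{2}{7}}, C = \frac{10}{3}. Verdict: terminating. With -5 upstairs the series is a 6-term polynomial sum; evaluated term by term. Sum: -352080.

Key observation: t_0 = \frac{10}{3} here, and the running product (C = 10/3) telescopes to a rising factorial.
Adjacent-term ratio: r(k) = -5 * (k-5) (k+\frac{5}{7}) / [(k-\frac{2}{7}) (k+1)] - poly over poly, x = -5 from leading terms; C = \frac{10}{3} at k = 0.


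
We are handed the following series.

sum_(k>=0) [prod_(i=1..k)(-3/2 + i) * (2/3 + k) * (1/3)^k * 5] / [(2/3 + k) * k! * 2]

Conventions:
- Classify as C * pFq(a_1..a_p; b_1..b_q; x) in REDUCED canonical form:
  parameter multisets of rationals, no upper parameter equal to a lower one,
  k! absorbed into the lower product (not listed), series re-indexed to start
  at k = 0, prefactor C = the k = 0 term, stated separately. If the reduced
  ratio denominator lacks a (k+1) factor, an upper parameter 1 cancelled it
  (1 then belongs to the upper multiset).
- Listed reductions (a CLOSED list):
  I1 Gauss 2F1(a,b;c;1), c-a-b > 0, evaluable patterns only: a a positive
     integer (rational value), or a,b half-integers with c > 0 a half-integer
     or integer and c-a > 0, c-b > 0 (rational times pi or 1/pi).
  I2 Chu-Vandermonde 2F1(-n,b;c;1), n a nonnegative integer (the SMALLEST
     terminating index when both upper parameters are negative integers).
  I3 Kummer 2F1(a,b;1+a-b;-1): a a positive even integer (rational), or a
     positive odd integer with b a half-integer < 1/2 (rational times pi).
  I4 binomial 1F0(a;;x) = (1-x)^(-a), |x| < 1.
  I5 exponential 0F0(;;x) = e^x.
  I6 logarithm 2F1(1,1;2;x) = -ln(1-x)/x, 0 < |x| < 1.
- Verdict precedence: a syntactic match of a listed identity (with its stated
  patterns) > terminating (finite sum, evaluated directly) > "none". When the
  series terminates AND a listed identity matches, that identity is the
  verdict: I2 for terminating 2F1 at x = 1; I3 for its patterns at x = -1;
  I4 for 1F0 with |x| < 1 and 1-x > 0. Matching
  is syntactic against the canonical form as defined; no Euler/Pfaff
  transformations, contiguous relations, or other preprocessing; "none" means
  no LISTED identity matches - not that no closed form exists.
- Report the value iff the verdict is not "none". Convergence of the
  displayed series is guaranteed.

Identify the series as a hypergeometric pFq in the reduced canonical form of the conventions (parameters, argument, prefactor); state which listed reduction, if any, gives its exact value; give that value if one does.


With C = 5/2: the canonical form is 1F0(-1/2; -; 1/3). Verdict: the I4 binomial reduction matches (the 1F0 binomial series: exponent 1/2, x = 1/3). Exact value: (5/2) * (2/3)^(1/2).

Key observation: x = (1/3) and the running product (prefactor 5/2) telescopes to a rising factorial.
Term ratio: r(k) = (1/3) * (k-1/2) / [(k+1)] - rational; roots negated = parameters, x = (1/3), C = 5/2.


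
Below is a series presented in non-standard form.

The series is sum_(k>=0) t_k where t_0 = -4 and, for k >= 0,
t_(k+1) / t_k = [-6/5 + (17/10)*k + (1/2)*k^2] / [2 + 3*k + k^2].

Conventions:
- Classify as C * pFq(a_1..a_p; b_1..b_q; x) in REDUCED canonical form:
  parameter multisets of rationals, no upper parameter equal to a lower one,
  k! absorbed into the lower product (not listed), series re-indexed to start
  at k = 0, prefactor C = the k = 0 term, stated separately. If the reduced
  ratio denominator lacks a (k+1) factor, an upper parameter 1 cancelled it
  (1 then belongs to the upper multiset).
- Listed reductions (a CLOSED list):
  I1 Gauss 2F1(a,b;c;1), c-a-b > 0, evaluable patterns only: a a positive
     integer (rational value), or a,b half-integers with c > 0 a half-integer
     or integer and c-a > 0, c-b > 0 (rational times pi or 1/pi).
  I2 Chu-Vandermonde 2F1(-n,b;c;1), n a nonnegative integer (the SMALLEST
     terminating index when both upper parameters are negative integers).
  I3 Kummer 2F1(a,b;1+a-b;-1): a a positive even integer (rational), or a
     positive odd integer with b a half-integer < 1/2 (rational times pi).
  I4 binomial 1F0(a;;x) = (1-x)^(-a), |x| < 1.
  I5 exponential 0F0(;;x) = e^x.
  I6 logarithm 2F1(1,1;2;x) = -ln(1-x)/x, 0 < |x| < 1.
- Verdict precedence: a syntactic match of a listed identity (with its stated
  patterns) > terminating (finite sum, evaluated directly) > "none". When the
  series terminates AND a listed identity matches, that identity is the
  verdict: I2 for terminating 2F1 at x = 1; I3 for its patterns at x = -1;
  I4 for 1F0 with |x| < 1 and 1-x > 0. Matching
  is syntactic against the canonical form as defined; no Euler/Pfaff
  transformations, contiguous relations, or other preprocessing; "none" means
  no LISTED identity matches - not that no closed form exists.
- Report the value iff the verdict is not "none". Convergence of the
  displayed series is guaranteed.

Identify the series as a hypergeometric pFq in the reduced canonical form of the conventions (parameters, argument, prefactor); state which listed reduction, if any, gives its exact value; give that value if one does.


Classification (C = -4): 2F1 with upper {-3/5, 4}, lower {2}, argument x = 1/2. Verdict: none. Every listed pattern misses the 2F1 form at 1/2, upper {-3/5, 4}.

First insight: t_0 being -4, roots of the ratio polynomials (prefactor -4) are the negated parameters.
Step ratio: r(k) = (1/2) * (k-3/5) (k+4) / [(k+2) (k+1)] - rational in k. x = (1/2); t_0 = -4; negate the roots.


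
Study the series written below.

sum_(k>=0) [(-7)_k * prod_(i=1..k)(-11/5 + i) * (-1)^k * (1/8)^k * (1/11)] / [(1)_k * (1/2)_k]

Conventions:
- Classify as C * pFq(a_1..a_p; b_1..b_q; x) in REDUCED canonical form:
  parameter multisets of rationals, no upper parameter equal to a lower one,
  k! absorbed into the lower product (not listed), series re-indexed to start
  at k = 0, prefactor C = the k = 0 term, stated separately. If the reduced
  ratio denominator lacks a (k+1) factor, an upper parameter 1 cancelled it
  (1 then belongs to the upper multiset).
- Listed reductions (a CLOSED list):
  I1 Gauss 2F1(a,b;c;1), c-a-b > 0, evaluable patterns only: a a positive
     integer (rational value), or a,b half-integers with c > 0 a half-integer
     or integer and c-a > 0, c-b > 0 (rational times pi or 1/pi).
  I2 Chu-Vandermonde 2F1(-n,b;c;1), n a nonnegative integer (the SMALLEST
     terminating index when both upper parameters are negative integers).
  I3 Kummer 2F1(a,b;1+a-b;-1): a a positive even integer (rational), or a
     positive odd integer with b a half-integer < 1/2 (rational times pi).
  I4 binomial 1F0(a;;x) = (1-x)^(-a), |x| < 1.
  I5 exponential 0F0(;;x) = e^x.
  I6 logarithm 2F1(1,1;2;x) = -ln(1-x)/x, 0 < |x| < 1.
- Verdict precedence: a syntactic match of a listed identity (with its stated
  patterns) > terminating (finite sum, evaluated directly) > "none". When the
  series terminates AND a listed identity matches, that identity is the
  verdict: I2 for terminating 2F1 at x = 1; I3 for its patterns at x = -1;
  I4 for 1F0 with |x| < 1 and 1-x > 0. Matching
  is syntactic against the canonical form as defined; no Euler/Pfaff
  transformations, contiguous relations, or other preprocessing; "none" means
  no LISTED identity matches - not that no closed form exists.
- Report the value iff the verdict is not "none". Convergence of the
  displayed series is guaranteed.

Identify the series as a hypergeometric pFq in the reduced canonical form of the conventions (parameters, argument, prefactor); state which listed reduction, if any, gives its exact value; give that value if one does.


Prefactor 1/11, argument -1/8: 2F1 with upper {-7, -6/5} over lower {1/2}. Verdict: terminating - upper -7 stops the sum at k = 7; the 8 terms are added exactly. Exact value: -14121655941/157300000000.

Key observation: t_0 being 1/11, (1)_k (C = 1/11) is k! itself.
Adjacent-term ratio: r(k) = (-1/8) * (k-7) (k-6/5) / [(k+1/2) (k+1)] - poly over poly, x = (-1/8) from leading terms; C = 1/11 at k = 0.


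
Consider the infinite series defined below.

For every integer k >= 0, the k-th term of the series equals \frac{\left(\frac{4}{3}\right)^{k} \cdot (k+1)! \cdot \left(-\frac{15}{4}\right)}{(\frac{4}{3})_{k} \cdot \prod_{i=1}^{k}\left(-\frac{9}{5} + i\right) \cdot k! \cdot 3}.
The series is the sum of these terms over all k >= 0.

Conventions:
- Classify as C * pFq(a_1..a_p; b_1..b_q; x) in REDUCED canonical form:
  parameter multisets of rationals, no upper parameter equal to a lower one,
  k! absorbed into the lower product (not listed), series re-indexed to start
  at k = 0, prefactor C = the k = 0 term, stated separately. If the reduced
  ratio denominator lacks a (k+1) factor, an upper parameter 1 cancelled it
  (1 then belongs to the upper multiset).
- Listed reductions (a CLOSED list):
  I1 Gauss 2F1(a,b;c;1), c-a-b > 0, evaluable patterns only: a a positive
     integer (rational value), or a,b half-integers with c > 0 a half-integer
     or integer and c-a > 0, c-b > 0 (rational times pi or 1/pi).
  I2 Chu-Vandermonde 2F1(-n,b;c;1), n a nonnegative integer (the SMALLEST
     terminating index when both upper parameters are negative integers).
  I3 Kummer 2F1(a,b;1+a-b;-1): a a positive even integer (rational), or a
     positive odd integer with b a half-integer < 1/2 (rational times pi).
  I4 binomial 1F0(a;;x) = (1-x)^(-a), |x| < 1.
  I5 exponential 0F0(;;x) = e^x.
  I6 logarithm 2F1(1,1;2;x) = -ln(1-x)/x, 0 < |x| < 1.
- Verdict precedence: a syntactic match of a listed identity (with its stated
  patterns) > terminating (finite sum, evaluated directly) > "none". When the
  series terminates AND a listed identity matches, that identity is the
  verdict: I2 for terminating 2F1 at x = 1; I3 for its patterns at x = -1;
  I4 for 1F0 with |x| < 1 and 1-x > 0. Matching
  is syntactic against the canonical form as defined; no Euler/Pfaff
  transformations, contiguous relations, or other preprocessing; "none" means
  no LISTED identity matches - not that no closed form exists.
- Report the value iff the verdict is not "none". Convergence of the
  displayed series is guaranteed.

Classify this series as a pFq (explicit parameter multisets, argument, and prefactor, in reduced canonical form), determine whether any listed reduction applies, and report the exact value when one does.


Prefactor -\frac{5}{4}, argument \frac{4}{3}: 1F2 with upper {2} over lower {-\frac{4}{5}, \frac{4}{3}}. Verdict: none (x = \frac{4}{3}): each listed identity misses the multisets {2} ; {-\frac{4}{5}, \frac{4}{3}}.

First insight: t_0 = -\frac{5}{4} here, and the lower running product (C = -5/4) is a rising factorial.
Term ratio: r(k) = \frac{4}{3} * (k+2) / [(k-\frac{4}{5}) (k+\frac{4}{3}) (k+1)] - rational; roots negated = parameters, x = \frac{4}{3}, C = -\frac{5}{4}.
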